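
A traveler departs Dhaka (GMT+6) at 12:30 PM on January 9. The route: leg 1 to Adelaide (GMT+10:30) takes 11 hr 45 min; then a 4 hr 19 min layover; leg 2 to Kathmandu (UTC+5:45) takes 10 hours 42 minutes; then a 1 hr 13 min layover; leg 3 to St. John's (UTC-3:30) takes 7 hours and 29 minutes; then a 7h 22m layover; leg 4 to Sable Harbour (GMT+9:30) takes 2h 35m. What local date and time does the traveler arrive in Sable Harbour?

Convert departure to UTC: 12:30 PM − 6:00 = 6:30 AM UTC on Jan 9.
Add 11 hours 45 minutes leg 1 → 6:15 PM UTC.
Add 4 hours and 19 minutes layover in Adelaide → 10:34 PM UTC.
Add 10 hours 42 minutes leg 2 → 9:16 AM UTC (Jan 10).
Add 1 hour 13 minutes layover in Kathmandu → 10:29 AM UTC.
Add 7 hours 29 minutes leg 3 → 5:58 PM UTC.
Add 7 hours and 22 minutes layover in St. John's → 1:20 AM UTC (Jan 11).
Add 2 hours and 35 minutes leg 4 → 3:55 AM UTC.
Sable Harbour is UTC+9:30, so local arrival = 3:55 AM + 9:30 = 1:25 PM on Jan 11.

1:25 PM on Jan 11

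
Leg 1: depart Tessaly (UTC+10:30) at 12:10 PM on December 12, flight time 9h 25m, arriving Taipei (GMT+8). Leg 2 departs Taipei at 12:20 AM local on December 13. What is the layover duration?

Convert departure to UTC: 12:10 PM − 10:30 = 1:40 AM UTC on Dec 12.
Add 9 hours 25 minutes flight time → 11:05 AM UTC.
Taipei is UTC+8:00, so local arrival = 11:05 AM + 8:00 = 7:05 PM on Dec 12.
Layover = 12:20 AM − 7:05 PM (+1 day) = 5 hours 15 minutes.

5 hours 15 minutes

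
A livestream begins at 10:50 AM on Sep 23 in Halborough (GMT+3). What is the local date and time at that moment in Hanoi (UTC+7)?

2:50 PM on Sep 23

In UTC: 10:50 AM − 3:00 = 7:50 AM on Sep 23.
Hanoi is UTC+7:00: 7:50 AM + 7:00 = 2:50 PM on Sep 23.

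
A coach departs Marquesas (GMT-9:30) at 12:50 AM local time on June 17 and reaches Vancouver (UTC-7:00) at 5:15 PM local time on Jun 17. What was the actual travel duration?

13 hours 55 minutes

Vancouver is 2:30 ahead of Marquesas.
Clock-face elapsed time (ignoring zones) is 16 hours 25 minutes.
Actual elapsed = 16 hours 25 minutes − 2:30 = 13 hours 55 minutes.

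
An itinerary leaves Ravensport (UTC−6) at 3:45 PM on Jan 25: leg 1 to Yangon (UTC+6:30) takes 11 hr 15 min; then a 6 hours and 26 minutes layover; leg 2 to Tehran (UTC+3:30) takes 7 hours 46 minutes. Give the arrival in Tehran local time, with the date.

Convert departure to UTC: 3:45 PM + 6:00 = 9:45 PM UTC on Jan 25.
Add 11 hours and 15 minutes leg 1 → 9:00 AM UTC (Jan 26).
Add 6 hours and 26 minutes layover in Yangon → 3:26 PM UTC.
Add 7 hours and 46 minutes leg 2 → 11:12 PM UTC.
Tehran is UTC+3:30, so local arrival = 11:12 PM + 3:30 = 2:42 AM on Jan 27.

2:42 AM on January 27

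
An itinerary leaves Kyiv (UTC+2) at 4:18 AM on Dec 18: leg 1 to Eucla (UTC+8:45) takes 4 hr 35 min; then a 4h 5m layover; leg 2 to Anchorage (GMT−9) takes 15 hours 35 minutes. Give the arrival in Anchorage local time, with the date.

5:33 PM on Dec 18

Convert departure to UTC: 4:18 AM − 2:00 = 2:18 AM UTC on Dec 18.
Add 4 hours 35 minutes leg 1 → 6:53 AM UTC.
Add 4 hours and 5 minutes layover in Eucla → 10:58 AM UTC.
Add 15 hours and 35 minutes leg 2 → 2:33 AM UTC (Dec 19).
Anchorage is UTC−9:00, so local arrival = 2:33 AM − 9:00 = 5:33 PM on Dec 18.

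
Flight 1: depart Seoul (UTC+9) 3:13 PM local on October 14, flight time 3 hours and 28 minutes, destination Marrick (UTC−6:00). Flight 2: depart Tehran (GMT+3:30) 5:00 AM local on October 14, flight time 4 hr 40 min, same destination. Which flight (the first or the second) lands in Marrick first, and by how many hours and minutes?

Flight 1 in UTC: 3:13 PM − 9:00 = 6:13 AM on Oct 14.
+3 hours and 28 minutes → arrive 9:41 AM UTC on Oct 14.
Flight 2 in UTC: 5:00 AM − 3:30 = 1:30 AM on Oct 14.
+4 hours and 40 minutes → arrive 6:10 AM UTC on Oct 14.
Flight 2 lands earlier by 3 hours 31 minutes.

the second, by 3 hours 31 minutes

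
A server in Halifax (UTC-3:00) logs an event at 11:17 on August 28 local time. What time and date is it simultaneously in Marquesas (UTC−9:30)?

Marquesas is 6:30 behind Halifax.
Shift by the zone difference: 11:17 − 6:30 = 04:47 on Aug 28 in Marquesas.

04:47 on August 28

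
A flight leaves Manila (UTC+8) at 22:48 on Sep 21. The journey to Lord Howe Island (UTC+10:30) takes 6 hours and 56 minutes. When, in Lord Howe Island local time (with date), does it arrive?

08:14 on Sep 22

Lord Howe Island is 2:30 ahead of Manila.
After 6 hours 56 minutes it is 05:44 (Sep 22) in Manila.
Shift by the zone difference: 05:44 + 2:30 = 08:14 on Sep 22 in Lord Howe Island.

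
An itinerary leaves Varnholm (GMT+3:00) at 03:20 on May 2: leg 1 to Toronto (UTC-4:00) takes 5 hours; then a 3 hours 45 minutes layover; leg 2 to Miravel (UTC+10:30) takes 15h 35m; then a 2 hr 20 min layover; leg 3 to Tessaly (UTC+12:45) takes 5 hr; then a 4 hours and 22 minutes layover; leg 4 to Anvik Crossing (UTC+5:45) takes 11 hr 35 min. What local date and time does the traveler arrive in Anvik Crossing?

05:42 on May 4

Convert departure to UTC: 03:20 − 3:00 = 00:20 UTC on May 2.
Add 5 hours leg 1 → 05:20 UTC.
Add 3 hours and 45 minutes layover in Toronto → 09:05 UTC.
Add 15 hours and 35 minutes leg 2 → 00:40 UTC (May 3).
Add 2 hours 20 minutes layover in Miravel → 03:00 UTC.
Add 5 hours leg 3 → 08:00 UTC.
Add 4 hours and 22 minutes layover in Tessaly → 12:22 UTC.
Add 11 hours and 35 minutes leg 4 → 23:57 UTC.
Anvik Crossing is UTC+5:45, so local arrival = 23:57 + 5:45 = 05:42 on May 4.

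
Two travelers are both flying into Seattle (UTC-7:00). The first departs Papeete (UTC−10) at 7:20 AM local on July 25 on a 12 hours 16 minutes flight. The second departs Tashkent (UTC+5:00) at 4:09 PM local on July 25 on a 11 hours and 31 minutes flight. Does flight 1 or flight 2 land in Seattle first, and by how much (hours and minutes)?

the second, by 6 hours 56 minutes

Flight 1 in UTC: 7:20 AM + 10:00 = 5:20 PM on Jul 25.
+12 hours 16 minutes → arrive 5:36 AM UTC on Jul 26.
Flight 2 in UTC: 4:09 PM − 5:00 = 11:09 AM on Jul 25.
+11 hours 31 minutes → arrive 10:40 PM UTC on Jul 25.
Flight 2 lands earlier by 6 hours 56 minutes.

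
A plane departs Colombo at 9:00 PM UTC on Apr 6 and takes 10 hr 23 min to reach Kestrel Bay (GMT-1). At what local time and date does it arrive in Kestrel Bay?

6:23 AM on April 7

Departure is given in UTC: 9:00 PM on Apr 6.
Add 10 hours 23 minutes → 7:23 AM UTC (Apr 7).
Kestrel Bay is UTC−1:00: 7:23 AM − 1:00 = 6:23 AM on Apr 7.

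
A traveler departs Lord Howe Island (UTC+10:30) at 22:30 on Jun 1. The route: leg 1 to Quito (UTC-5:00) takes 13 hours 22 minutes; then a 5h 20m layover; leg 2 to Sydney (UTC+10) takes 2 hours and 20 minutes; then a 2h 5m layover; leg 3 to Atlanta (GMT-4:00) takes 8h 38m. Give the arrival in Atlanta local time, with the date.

Convert departure to UTC: 22:30 − 10:30 = 12:00 UTC on Jun 1.
Add 13 hours 22 minutes leg 1 → 01:22 UTC (Jun 2).
Add 5 hours 20 minutes layover in Quito → 06:42 UTC.
Add 2 hours 20 minutes leg 2 → 09:02 UTC.
Add 2 hours 5 minutes layover in Sydney → 11:07 UTC.
Add 8 hours 38 minutes leg 3 → 19:45 UTC.
Atlanta is UTC−4:00, so local arrival = 19:45 − 4:00 = 15:45 on Jun 2.

15:45 on Jun 2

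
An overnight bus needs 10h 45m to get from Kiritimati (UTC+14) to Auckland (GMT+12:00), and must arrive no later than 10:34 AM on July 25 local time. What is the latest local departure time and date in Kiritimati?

1:49 AM on Jul 25

Target arrival in UTC: 10:34 AM − 12:00 = 10:34 PM on Jul 24.
Subtract 10 hours 45 minutes → departure 11:49 AM UTC on Jul 24.
Kiritimati is UTC+14:00: 11:49 AM + 14:00 = 1:49 AM on Jul 25.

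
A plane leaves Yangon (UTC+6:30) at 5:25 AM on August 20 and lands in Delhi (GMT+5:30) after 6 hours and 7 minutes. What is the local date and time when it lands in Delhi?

Convert departure to UTC: 5:25 AM − 6:30 = 10:55 PM UTC on Aug 19.
Add 6 hours and 7 minutes travel time → 5:02 AM UTC (Aug 20).
Delhi is UTC+5:30, so local arrival = 5:02 AM + 5:30 = 10:32 AM on Aug 20.

10:32 AM on August 20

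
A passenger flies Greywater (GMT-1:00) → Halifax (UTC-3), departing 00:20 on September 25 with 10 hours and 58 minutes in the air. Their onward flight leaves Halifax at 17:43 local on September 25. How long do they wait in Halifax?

8 hours 25 minutes

Convert departure to UTC: 00:20 + 1:00 = 01:20 UTC on Sep 25.
Add 10 hours 58 minutes flight time → 12:18 UTC.
Halifax is UTC−3:00, so local arrival = 12:18 − 3:00 = 09:18 on Sep 25.
Layover = 17:43 − 09:18 = 8 hours 25 minutes.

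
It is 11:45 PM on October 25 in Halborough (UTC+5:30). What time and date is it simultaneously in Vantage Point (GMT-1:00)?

5:15 PM on October 25

Vantage Point is 6:30 behind Halborough.
Shift by the zone difference: 11:45 PM − 6:30 = 5:15 PM on Oct 25 in Vantage Point.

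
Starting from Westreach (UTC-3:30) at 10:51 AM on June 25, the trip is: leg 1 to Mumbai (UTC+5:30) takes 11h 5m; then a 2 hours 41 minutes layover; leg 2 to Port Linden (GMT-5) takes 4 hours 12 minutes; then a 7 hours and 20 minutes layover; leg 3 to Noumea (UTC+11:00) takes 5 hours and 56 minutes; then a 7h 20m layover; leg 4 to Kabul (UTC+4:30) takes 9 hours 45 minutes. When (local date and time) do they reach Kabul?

Convert departure to UTC: 10:51 AM + 3:30 = 2:21 PM UTC on Jun 25.
Add 11 hours 5 minutes leg 1 → 1:26 AM UTC (Jun 26).
Add 2 hours and 41 minutes layover in Mumbai → 4:07 AM UTC.
Add 4 hours and 12 minutes leg 2 → 8:19 AM UTC.
Add 7 hours 20 minutes layover in Port Linden → 3:39 PM UTC.
Add 5 hours 56 minutes leg 3 → 9:35 PM UTC.
Add 7 hours 20 minutes layover in Noumea → 4:55 AM UTC (Jun 27).
Add 9 hours 45 minutes leg 4 → 2:40 PM UTC.
Kabul is UTC+4:30, so local arrival = 2:40 PM + 4:30 = 7:10 PM on Jun 27.

7:10 PM on June 27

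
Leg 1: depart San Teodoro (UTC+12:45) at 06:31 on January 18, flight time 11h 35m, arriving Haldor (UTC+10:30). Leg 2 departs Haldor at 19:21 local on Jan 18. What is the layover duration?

Convert departure to UTC: 06:31 − 12:45 = 17:46 UTC on Jan 17.
Add 11 hours and 35 minutes flight time → 05:21 UTC (Jan 18).
Haldor is UTC+10:30, so local arrival = 05:21 + 10:30 = 15:51 on Jan 18.
Layover = 19:21 − 15:51 = 3 hours 30 minutes.

3 hours 30 minutes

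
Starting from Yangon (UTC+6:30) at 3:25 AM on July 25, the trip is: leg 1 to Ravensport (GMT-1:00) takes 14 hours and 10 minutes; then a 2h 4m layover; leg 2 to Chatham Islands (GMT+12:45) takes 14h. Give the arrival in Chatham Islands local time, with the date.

Convert departure to UTC: 3:25 AM − 6:30 = 8:55 PM UTC on Jul 24.
Add 14 hours 10 minutes leg 1 → 11:05 AM UTC (Jul 25).
Add 2 hours 4 minutes layover in Ravensport → 1:09 PM UTC.
Add 14 hours leg 2 → 3:09 AM UTC (Jul 26).
Chatham Islands is UTC+12:45, so local arrival = 3:09 AM + 12:45 = 3:54 PM on Jul 26.

3:54 PM on Jul 26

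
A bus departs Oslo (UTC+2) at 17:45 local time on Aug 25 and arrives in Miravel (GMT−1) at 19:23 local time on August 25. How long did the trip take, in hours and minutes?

Miravel is 3:00 behind Oslo.
Clock-face elapsed time (ignoring zones) is 1 hour 38 minutes.
Actual elapsed = 1 hour 38 minutes + 3:00 = 4 hours 38 minutes.

4 hours 38 minutes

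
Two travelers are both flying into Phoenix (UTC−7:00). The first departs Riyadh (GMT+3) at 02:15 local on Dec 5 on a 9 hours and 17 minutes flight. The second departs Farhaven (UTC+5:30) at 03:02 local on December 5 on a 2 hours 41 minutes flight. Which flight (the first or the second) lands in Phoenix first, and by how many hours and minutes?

Flight 1 in UTC: 02:15 − 3:00 = 23:15 on Dec 4.
+9 hours 17 minutes → arrive 08:32 UTC on Dec 5.
Flight 2 in UTC: 03:02 − 5:30 = 21:32 on Dec 4.
+2 hours and 41 minutes → arrive 00:13 UTC on Dec 5.
Flight 2 lands earlier by 8 hours 19 minutes.

the second, by 8 hours 19 minutes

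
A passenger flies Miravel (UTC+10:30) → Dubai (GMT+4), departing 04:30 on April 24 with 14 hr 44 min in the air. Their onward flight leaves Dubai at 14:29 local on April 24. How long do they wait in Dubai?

1 hour 45 minutes

Convert departure to UTC: 04:30 − 10:30 = 18:00 UTC on Apr 23.
Add 14 hours and 44 minutes flight time → 08:44 UTC (Apr 24).
Dubai is UTC+4:00, so local arrival = 08:44 + 4:00 = 12:44 on Apr 24.
Layover = 14:29 − 12:44 = 1 hour 45 minutes.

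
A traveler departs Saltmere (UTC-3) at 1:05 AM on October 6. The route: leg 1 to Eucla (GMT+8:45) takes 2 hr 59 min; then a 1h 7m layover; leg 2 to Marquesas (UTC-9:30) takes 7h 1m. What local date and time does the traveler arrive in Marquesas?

5:42 AM on October 6

Convert departure to UTC: 1:05 AM + 3:00 = 4:05 AM UTC on Oct 6.
Add 2 hours 59 minutes leg 1 → 7:04 AM UTC.
Add 1 hour 7 minutes layover in Eucla → 8:11 AM UTC.
Add 7 hours 1 minute leg 2 → 3:12 PM UTC.
Marquesas is UTC−9:30, so local arrival = 3:12 PM − 9:30 = 5:42 AM on Oct 6.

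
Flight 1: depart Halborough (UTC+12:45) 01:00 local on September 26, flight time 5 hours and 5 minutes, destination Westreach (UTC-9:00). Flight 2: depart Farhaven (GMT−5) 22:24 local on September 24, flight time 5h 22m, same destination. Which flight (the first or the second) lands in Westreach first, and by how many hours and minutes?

Flight 1 in UTC: 01:00 − 12:45 = 12:15 on Sep 25.
+5 hours 5 minutes → arrive 17:20 UTC on Sep 25.
Flight 2 in UTC: 22:24 + 5:00 = 03:24 on Sep 25.
+5 hours and 22 minutes → arrive 08:46 UTC on Sep 25.
Flight 2 lands earlier by 8 hours 34 minutes.

the second, by 8 hours 34 minutes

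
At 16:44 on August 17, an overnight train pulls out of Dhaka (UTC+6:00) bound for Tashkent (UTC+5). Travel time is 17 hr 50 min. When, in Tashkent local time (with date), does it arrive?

Tashkent is 1:00 behind Dhaka.
After 17 hours 50 minutes it is 10:34 (Aug 18) in Dhaka.
Shift by the zone difference: 10:34 − 1:00 = 09:34 on Aug 18 in Tashkent.

09:34 on Aug 18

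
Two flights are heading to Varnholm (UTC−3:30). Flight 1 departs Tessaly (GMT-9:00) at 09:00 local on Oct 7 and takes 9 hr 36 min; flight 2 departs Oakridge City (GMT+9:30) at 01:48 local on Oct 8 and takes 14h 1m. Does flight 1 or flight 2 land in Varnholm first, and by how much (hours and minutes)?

the first, by 2 hours 43 minutes

Flight 1 in UTC: 09:00 + 9:00 = 18:00 on Oct 7.
+9 hours and 36 minutes → arrive 03:36 UTC on Oct 8.
Flight 2 in UTC: 01:48 − 9:30 = 16:18 on Oct 7.
+14 hours and 1 minute → arrive 06:19 UTC on Oct 8.
Flight 1 lands earlier by 2 hours 43 minutes.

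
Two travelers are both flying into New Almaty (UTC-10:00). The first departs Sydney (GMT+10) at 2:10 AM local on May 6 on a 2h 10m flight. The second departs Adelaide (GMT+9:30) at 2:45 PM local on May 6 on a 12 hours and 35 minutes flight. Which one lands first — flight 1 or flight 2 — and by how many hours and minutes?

the first, by 23 hours 30 minutes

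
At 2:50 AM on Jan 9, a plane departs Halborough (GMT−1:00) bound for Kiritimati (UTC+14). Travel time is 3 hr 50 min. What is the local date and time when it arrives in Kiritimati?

Convert departure to UTC: 2:50 AM + 1:00 = 3:50 AM UTC on Jan 9.
Add 3 hours 50 minutes travel time → 7:40 AM UTC.
Kiritimati is UTC+14:00, so local arrival = 7:40 AM + 14:00 = 9:40 PM on Jan 9.

9:40 PM on Jan 9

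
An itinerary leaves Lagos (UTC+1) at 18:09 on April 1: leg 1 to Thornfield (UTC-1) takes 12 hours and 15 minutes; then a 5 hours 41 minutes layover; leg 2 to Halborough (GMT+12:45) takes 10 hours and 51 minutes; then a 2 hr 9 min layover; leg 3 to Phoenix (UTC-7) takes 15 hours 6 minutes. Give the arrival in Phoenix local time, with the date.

08:11 on April 3

Convert departure to UTC: 18:09 − 1:00 = 17:09 UTC on Apr 1.
Add 12 hours and 15 minutes leg 1 → 05:24 UTC (Apr 2).
Add 5 hours and 41 minutes layover in Thornfield → 11:05 UTC.
Add 10 hours and 51 minutes leg 2 → 21:56 UTC.
Add 2 hours and 9 minutes layover in Halborough → 00:05 UTC (Apr 3).
Add 15 hours 6 minutes leg 3 → 15:11 UTC.
Phoenix is UTC−7:00, so local arrival = 15:11 − 7:00 = 08:11 on Apr 3.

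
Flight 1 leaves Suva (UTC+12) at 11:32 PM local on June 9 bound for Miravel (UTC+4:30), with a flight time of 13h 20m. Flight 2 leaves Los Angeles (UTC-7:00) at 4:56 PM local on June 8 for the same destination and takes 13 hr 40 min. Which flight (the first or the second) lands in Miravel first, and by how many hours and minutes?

the second, by 11 hours 16 minutes

Flight 1 in UTC: 11:32 PM − 12:00 = 11:32 AM on Jun 9.
+13 hours 20 minutes → arrive 12:52 AM UTC on Jun 10.
Flight 2 in UTC: 4:56 PM + 7:00 = 11:56 PM on Jun 8.
+13 hours 40 minutes → arrive 1:36 PM UTC on Jun 9.
Flight 2 lands earlier by 11 hours 16 minutes.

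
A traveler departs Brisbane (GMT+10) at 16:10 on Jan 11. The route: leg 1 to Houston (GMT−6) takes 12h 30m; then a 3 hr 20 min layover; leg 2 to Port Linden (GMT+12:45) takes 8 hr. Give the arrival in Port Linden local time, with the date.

18:45 on Jan 12

Convert departure to UTC: 16:10 − 10:00 = 06:10 UTC on Jan 11.
Add 12 hours and 30 minutes leg 1 → 18:40 UTC.
Add 3 hours and 20 minutes layover in Houston → 22:00 UTC.
Add 8 hours leg 2 → 06:00 UTC (Jan 12).
Port Linden is UTC+12:45, so local arrival = 06:00 + 12:45 = 18:45 on Jan 12.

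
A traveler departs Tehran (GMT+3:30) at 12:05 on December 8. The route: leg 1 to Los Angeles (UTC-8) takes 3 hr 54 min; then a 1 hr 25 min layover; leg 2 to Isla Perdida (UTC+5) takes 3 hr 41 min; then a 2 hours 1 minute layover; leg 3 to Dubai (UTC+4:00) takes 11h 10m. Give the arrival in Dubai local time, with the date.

10:46 on Dec 9

Convert departure to UTC: 12:05 − 3:30 = 08:35 UTC on Dec 8.
Add 3 hours and 54 minutes leg 1 → 12:29 UTC.
Add 1 hour and 25 minutes layover in Los Angeles → 13:54 UTC.
Add 3 hours and 41 minutes leg 2 → 17:35 UTC.
Add 2 hours 1 minute layover in Isla Perdida → 19:36 UTC.
Add 11 hours 10 minutes leg 3 → 06:46 UTC (Dec 9).
Dubai is UTC+4:00, so local arrival = 06:46 + 4:00 = 10:46 on Dec 9.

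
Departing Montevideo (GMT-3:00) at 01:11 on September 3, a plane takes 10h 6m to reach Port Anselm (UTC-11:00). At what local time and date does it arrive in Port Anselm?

03:17 on Sep 3

Convert departure to UTC: 01:11 + 3:00 = 04:11 UTC on Sep 3.
Add 10 hours 6 minutes travel time → 14:17 UTC.
Port Anselm is UTC−11:00, so local arrival = 14:17 − 11:00 = 03:17 on Sep 3.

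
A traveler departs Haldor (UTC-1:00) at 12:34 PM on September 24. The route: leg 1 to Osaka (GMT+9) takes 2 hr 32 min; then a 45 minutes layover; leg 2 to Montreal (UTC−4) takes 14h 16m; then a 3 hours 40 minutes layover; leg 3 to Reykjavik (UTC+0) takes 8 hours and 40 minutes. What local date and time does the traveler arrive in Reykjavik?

7:27 PM on September 25

Convert departure to UTC: 12:34 PM + 1:00 = 1:34 PM UTC on Sep 24.
Add 2 hours and 32 minutes leg 1 → 4:06 PM UTC.
Add 45 minutes layover in Osaka → 4:51 PM UTC.
Add 14 hours 16 minutes leg 2 → 7:07 AM UTC (Sep 25).
Add 3 hours and 40 minutes layover in Montreal → 10:47 AM UTC.
Add 8 hours and 40 minutes leg 3 → 7:27 PM UTC.
Reykjavik is UTC+0, so local arrival is the same: 7:27 PM on Sep 25.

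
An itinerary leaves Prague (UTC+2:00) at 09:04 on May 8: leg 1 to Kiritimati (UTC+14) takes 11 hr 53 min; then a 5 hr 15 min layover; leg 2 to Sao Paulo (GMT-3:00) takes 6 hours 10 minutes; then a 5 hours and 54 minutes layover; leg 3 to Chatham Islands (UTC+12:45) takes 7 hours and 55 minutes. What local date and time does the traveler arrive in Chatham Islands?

Convert departure to UTC: 09:04 − 2:00 = 07:04 UTC on May 8.
Add 11 hours and 53 minutes leg 1 → 18:57 UTC.
Add 5 hours and 15 minutes layover in Kiritimati → 00:12 UTC (May 9).
Add 6 hours 10 minutes leg 2 → 06:22 UTC.
Add 5 hours 54 minutes layover in Sao Paulo → 12:16 UTC.
Add 7 hours and 55 minutes leg 3 → 20:11 UTC.
Chatham Islands is UTC+12:45, so local arrival = 20:11 + 12:45 = 08:56 on May 10.

08:56 on May 10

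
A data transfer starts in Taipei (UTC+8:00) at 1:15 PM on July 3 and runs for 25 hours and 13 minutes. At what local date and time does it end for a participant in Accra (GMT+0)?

6:28 AM on July 4

Convert start to UTC: 1:15 PM − 8:00 = 5:15 AM UTC on Jul 3.
Add 25 hours 13 minutes duration → 6:28 AM UTC (Jul 4).
Accra is UTC+0, so local end time is the same: 6:28 AM on Jul 4.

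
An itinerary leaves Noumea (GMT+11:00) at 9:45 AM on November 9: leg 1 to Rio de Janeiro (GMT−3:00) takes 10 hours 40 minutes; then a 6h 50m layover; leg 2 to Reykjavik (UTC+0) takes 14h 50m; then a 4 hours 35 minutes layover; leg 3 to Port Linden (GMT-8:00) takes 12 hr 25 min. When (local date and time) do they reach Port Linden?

Convert departure to UTC: 9:45 AM − 11:00 = 10:45 PM UTC on Nov 8.
Add 10 hours 40 minutes leg 1 → 9:25 AM UTC (Nov 9).
Add 6 hours and 50 minutes layover in Rio de Janeiro → 4:15 PM UTC.
Add 14 hours 50 minutes leg 2 → 7:05 AM UTC (Nov 10).
Add 4 hours 35 minutes layover in Reykjavik → 11:40 AM UTC.
Add 12 hours and 25 minutes leg 3 → 12:05 AM UTC (Nov 11).
Port Linden is UTC−8:00, so local arrival = 12:05 AM − 8:00 = 4:05 PM on Nov 10.

4:05 PM on November 10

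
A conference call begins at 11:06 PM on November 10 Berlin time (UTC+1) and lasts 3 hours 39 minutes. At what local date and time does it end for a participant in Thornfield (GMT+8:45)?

Convert start to UTC: 11:06 PM − 1:00 = 10:06 PM UTC on Nov 10.
Add 3 hours and 39 minutes duration → 1:45 AM UTC (Nov 11).
Thornfield is UTC+8:45, so local end time = 1:45 AM + 8:45 = 10:30 AM on Nov 11.

10:30 AM on November 11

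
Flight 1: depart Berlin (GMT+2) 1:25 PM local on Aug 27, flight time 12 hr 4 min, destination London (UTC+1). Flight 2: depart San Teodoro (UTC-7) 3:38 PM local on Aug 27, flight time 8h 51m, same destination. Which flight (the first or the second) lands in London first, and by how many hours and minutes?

Flight 1 in UTC: 1:25 PM − 2:00 = 11:25 AM on Aug 27.
+12 hours and 4 minutes → arrive 11:29 PM UTC on Aug 27.
Flight 2 in UTC: 3:38 PM + 7:00 = 10:38 PM on Aug 27.
+8 hours 51 minutes → arrive 7:29 AM UTC on Aug 28.
Flight 1 lands earlier by 8 hours.

the first, by 8 hours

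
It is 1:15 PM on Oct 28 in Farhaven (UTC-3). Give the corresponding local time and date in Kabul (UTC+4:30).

Kabul is 7:30 ahead of Farhaven.
Shift by the zone difference: 1:15 PM + 7:30 = 8:45 PM on Oct 28 in Kabul.

8:45 PM on October 28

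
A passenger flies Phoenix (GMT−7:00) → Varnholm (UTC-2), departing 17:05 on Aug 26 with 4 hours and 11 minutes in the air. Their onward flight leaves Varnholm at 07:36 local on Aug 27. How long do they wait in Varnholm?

Convert departure to UTC: 17:05 + 7:00 = 00:05 UTC on Aug 27.
Add 4 hours and 11 minutes flight time → 04:16 UTC.
Varnholm is UTC−2:00, so local arrival = 04:16 − 2:00 = 02:16 on Aug 27.
Layover = 07:36 − 02:16 = 5 hours 20 minutes.

5 hours 20 minutes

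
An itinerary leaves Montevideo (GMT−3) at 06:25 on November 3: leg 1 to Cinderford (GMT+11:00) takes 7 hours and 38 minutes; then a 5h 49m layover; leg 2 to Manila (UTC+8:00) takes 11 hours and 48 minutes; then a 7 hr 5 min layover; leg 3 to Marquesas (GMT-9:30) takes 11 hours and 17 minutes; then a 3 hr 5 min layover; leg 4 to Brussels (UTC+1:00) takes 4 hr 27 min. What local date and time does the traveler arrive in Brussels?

13:34 on November 5

Convert departure to UTC: 06:25 + 3:00 = 09:25 UTC on Nov 3.
Add 7 hours and 38 minutes leg 1 → 17:03 UTC.
Add 5 hours and 49 minutes layover in Cinderford → 22:52 UTC.
Add 11 hours 48 minutes leg 2 → 10:40 UTC (Nov 4).
Add 7 hours and 5 minutes layover in Manila → 17:45 UTC.
Add 11 hours and 17 minutes leg 3 → 05:02 UTC (Nov 5).
Add 3 hours and 5 minutes layover in Marquesas → 08:07 UTC.
Add 4 hours and 27 minutes leg 4 → 12:34 UTC.
Brussels is UTC+1:00, so local arrival = 12:34 + 1:00 = 13:34 on Nov 5.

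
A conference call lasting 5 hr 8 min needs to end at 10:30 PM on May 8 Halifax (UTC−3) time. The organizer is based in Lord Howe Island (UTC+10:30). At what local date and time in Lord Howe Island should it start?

Target end time in UTC: 10:30 PM + 3:00 = 1:30 AM on May 9.
Subtract 5 hours 8 minutes → start 8:22 PM UTC on May 8.
Lord Howe Island is UTC+10:30: 8:22 PM + 10:30 = 6:52 AM on May 9.

6:52 AM on May 9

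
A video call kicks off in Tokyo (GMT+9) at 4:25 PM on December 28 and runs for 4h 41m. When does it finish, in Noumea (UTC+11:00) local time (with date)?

Convert start to UTC: 4:25 PM − 9:00 = 7:25 AM UTC on Dec 28.
Add 4 hours 41 minutes duration → 12:06 PM UTC.
Noumea is UTC+11:00, so local end time = 12:06 PM + 11:00 = 11:06 PM on Dec 28.

11:06 PM on Dec 28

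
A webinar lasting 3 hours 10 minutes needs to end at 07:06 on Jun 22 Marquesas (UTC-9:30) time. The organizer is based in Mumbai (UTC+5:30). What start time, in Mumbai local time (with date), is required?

18:56 on June 22

Target end time in UTC: 07:06 + 9:30 = 16:36 on Jun 22.
Subtract 3 hours 10 minutes → start 13:26 UTC on Jun 22.
Mumbai is UTC+5:30: 13:26 + 5:30 = 18:56 on Jun 22.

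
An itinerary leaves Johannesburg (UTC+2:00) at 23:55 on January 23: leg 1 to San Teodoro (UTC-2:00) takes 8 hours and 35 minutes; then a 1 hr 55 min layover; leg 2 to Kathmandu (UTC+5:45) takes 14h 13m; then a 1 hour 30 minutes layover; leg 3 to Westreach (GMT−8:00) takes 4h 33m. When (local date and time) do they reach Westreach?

Convert departure to UTC: 23:55 − 2:00 = 21:55 UTC on Jan 23.
Add 8 hours 35 minutes leg 1 → 06:30 UTC (Jan 24).
Add 1 hour 55 minutes layover in San Teodoro → 08:25 UTC.
Add 14 hours and 13 minutes leg 2 → 22:38 UTC.
Add 1 hour and 30 minutes layover in Kathmandu → 00:08 UTC (Jan 25).
Add 4 hours and 33 minutes leg 3 → 04:41 UTC.
Westreach is UTC−8:00, so local arrival = 04:41 − 8:00 = 20:41 on Jan 24.

20:41 on January 24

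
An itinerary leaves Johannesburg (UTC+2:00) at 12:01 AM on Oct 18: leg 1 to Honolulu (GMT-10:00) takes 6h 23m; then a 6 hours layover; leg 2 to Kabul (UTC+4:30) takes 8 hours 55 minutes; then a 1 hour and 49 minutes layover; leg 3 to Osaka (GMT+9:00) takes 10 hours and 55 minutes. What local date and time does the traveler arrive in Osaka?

5:03 PM on October 19

Convert departure to UTC: 12:01 AM − 2:00 = 10:01 PM UTC on Oct 17.
Add 6 hours and 23 minutes leg 1 → 4:24 AM UTC (Oct 18).
Add 6 hours layover in Honolulu → 10:24 AM UTC.
Add 8 hours 55 minutes leg 2 → 7:19 PM UTC.
Add 1 hour 49 minutes layover in Kabul → 9:08 PM UTC.
Add 10 hours and 55 minutes leg 3 → 8:03 AM UTC (Oct 19).
Osaka is UTC+9:00, so local arrival = 8:03 AM + 9:00 = 5:03 PM on Oct 19.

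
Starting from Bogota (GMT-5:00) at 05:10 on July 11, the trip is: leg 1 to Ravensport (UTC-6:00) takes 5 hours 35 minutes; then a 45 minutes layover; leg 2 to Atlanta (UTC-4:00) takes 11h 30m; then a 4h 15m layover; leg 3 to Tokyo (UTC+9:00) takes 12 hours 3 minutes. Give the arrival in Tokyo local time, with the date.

Convert departure to UTC: 05:10 + 5:00 = 10:10 UTC on Jul 11.
Add 5 hours and 35 minutes leg 1 → 15:45 UTC.
Add 45 minutes layover in Ravensport → 16:30 UTC.
Add 11 hours and 30 minutes leg 2 → 04:00 UTC (Jul 12).
Add 4 hours and 15 minutes layover in Atlanta → 08:15 UTC.
Add 12 hours 3 minutes leg 3 → 20:18 UTC.
Tokyo is UTC+9:00, so local arrival = 20:18 + 9:00 = 05:18 on Jul 13.

05:18 on July 13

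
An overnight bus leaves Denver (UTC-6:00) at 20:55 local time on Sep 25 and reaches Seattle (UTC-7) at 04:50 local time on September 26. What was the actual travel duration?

8 hours 55 minutes

Departure in UTC: 20:55 + 6:00 = 02:55 on Sep 26.
Arrival in UTC: 04:50 + 7:00 = 11:50 on Sep 26.
Elapsed = 11:50 − 02:55 = 8 hours 55 minutes.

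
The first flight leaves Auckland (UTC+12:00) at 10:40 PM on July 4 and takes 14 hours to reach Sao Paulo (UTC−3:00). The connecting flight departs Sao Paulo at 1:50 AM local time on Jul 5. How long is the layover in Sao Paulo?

Convert departure to UTC: 10:40 PM − 12:00 = 10:40 AM UTC on Jul 4.
Add 14 hours flight time → 12:40 AM UTC (Jul 5).
Sao Paulo is UTC−3:00, so local arrival = 12:40 AM − 3:00 = 9:40 PM on Jul 4.
Layover = 1:50 AM − 9:40 PM (+1 day) = 4 hours 10 minutes.

4 hours 10 minutes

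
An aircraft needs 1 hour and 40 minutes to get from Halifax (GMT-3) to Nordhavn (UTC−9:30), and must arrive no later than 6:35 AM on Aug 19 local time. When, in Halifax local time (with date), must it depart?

11:25 AM on August 19

Target arrival in UTC: 6:35 AM + 9:30 = 4:05 PM on Aug 19.
Subtract 1 hour 40 minutes → departure 2:25 PM UTC on Aug 19.
Halifax is UTC−3:00: 2:25 PM − 3:00 = 11:25 AM on Aug 19.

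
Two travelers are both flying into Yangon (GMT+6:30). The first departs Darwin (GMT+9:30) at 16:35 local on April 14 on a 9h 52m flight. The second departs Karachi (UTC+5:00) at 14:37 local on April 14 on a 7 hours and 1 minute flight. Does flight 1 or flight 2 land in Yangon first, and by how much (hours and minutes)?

Flight 1 in UTC: 16:35 − 9:30 = 07:05 on Apr 14.
+9 hours and 52 minutes → arrive 16:57 UTC on Apr 14.
Flight 2 in UTC: 14:37 − 5:00 = 09:37 on Apr 14.
+7 hours and 1 minute → arrive 16:38 UTC on Apr 14.
Flight 2 lands earlier by 19 minutes.

the second, by 19 minutes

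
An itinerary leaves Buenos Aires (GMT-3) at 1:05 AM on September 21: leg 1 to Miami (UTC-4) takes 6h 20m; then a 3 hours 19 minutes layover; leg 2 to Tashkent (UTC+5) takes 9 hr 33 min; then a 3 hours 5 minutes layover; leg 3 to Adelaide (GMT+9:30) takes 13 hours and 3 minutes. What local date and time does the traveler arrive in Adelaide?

Convert departure to UTC: 1:05 AM + 3:00 = 4:05 AM UTC on Sep 21.
Add 6 hours and 20 minutes leg 1 → 10:25 AM UTC.
Add 3 hours and 19 minutes layover in Miami → 1:44 PM UTC.
Add 9 hours 33 minutes leg 2 → 11:17 PM UTC.
Add 3 hours 5 minutes layover in Tashkent → 2:22 AM UTC (Sep 22).
Add 13 hours 3 minutes leg 3 → 3:25 PM UTC.
Adelaide is UTC+9:30, so local arrival = 3:25 PM + 9:30 = 12:55 AM on Sep 23.

12:55 AM on September 23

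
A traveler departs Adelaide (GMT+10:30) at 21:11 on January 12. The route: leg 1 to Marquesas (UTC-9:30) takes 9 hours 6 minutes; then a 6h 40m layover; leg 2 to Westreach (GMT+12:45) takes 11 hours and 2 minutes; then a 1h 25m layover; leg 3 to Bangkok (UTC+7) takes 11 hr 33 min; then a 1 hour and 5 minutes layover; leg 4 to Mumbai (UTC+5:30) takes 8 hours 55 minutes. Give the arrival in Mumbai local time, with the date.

17:57 on Jan 14

Convert departure to UTC: 21:11 − 10:30 = 10:41 UTC on Jan 12.
Add 9 hours and 6 minutes leg 1 → 19:47 UTC.
Add 6 hours 40 minutes layover in Marquesas → 02:27 UTC (Jan 13).
Add 11 hours and 2 minutes leg 2 → 13:29 UTC.
Add 1 hour and 25 minutes layover in Westreach → 14:54 UTC.
Add 11 hours and 33 minutes leg 3 → 02:27 UTC (Jan 14).
Add 1 hour and 5 minutes layover in Bangkok → 03:32 UTC.
Add 8 hours and 55 minutes leg 4 → 12:27 UTC.
Mumbai is UTC+5:30, so local arrival = 12:27 + 5:30 = 17:57 on Jan 14.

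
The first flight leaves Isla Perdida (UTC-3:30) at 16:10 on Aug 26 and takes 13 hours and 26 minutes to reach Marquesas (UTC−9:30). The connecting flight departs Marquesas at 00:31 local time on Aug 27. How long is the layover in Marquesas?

55 minutes

Convert departure to UTC: 16:10 + 3:30 = 19:40 UTC on Aug 26.
Add 13 hours 26 minutes flight time → 09:06 UTC (Aug 27).
Marquesas is UTC−9:30, so local arrival = 09:06 − 9:30 = 23:36 on Aug 26.
Layover = 00:31 − 23:36 (+1 day) = 55 minutes.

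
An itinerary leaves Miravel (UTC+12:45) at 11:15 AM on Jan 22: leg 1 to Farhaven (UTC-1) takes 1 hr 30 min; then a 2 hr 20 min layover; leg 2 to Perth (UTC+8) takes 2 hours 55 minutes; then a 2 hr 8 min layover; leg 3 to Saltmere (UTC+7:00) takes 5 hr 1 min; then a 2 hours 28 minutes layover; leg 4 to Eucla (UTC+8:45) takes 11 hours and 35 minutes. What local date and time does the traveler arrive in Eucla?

11:12 AM on Jan 23

Convert departure to UTC: 11:15 AM − 12:45 = 10:30 PM UTC on Jan 21.
Add 1 hour and 30 minutes leg 1 → 12:00 AM UTC (Jan 22).
Add 2 hours 20 minutes layover in Farhaven → 2:20 AM UTC.
Add 2 hours and 55 minutes leg 2 → 5:15 AM UTC.
Add 2 hours and 8 minutes layover in Perth → 7:23 AM UTC.
Add 5 hours and 1 minute leg 3 → 12:24 PM UTC.
Add 2 hours and 28 minutes layover in Saltmere → 2:52 PM UTC.
Add 11 hours 35 minutes leg 4 → 2:27 AM UTC (Jan 23).
Eucla is UTC+8:45, so local arrival = 2:27 AM + 8:45 = 11:12 AM on Jan 23.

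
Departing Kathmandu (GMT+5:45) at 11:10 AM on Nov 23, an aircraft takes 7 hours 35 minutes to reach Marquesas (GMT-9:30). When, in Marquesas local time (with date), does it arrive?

Convert departure to UTC: 11:10 AM − 5:45 = 5:25 AM UTC on Nov 23.
Add 7 hours and 35 minutes travel time → 1:00 PM UTC.
Marquesas is UTC−9:30, so local arrival = 1:00 PM − 9:30 = 3:30 AM on Nov 23.

3:30 AM on Nov 23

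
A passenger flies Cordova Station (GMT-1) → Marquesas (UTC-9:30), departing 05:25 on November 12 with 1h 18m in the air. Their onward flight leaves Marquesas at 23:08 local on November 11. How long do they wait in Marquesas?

55 minutes

Convert departure to UTC: 05:25 + 1:00 = 06:25 UTC on Nov 12.
Add 1 hour and 18 minutes flight time → 07:43 UTC.
Marquesas is UTC−9:30, so local arrival = 07:43 − 9:30 = 22:13 on Nov 11.
Layover = 23:08 − 22:13 = 55 minutes.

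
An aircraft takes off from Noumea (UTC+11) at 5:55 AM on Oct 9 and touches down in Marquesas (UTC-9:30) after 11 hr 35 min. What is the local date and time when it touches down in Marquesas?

Marquesas is 20:30 behind Noumea.
After 11 hours and 35 minutes it is 5:30 PM in Noumea.
Shift by the zone difference: 5:30 PM − 20:30 = 9:00 PM on Oct 8 in Marquesas.

9:00 PM on Oct 8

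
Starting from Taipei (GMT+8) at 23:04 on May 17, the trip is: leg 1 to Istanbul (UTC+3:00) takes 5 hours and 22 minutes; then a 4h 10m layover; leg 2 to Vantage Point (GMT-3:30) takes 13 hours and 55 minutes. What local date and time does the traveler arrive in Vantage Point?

11:01 on May 18

Convert departure to UTC: 23:04 − 8:00 = 15:04 UTC on May 17.
Add 5 hours and 22 minutes leg 1 → 20:26 UTC.
Add 4 hours and 10 minutes layover in Istanbul → 00:36 UTC (May 18).
Add 13 hours 55 minutes leg 2 → 14:31 UTC.
Vantage Point is UTC−3:30, so local arrival = 14:31 − 3:30 = 11:01 on May 18.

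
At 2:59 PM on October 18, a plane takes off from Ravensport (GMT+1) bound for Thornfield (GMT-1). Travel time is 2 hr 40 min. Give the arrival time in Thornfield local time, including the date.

Convert departure to UTC: 2:59 PM − 1:00 = 1:59 PM UTC on Oct 18.
Add 2 hours 40 minutes travel time → 4:39 PM UTC.
Thornfield is UTC−1:00, so local arrival = 4:39 PM − 1:00 = 3:39 PM on Oct 18.

3:39 PM on Oct 18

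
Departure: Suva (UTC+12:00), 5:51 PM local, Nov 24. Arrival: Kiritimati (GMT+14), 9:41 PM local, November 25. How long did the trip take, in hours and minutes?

Departure in UTC: 5:51 PM − 12:00 = 5:51 AM on Nov 24.
Arrival in UTC: 9:41 PM − 14:00 = 7:41 AM on Nov 25.
Elapsed = 7:41 AM − 5:51 AM (+1 day) = 25 hours 50 minutes.

25 hours 50 minutes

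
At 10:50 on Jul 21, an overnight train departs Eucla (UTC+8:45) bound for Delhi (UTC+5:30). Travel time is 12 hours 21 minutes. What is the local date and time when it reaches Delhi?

Delhi is 3:15 behind Eucla.
After 12 hours and 21 minutes it is 23:11 in Eucla.
Shift by the zone difference: 23:11 − 3:15 = 19:56 on Jul 21 in Delhi.

19:56 on July 21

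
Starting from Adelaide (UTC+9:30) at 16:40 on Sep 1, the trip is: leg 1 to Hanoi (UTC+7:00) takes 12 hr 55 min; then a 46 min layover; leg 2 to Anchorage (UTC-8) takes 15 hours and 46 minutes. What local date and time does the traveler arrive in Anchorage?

04:37 on Sep 2

Convert departure to UTC: 16:40 − 9:30 = 07:10 UTC on Sep 1.
Add 12 hours and 55 minutes leg 1 → 20:05 UTC.
Add 46 minutes layover in Hanoi → 20:51 UTC.
Add 15 hours and 46 minutes leg 2 → 12:37 UTC (Sep 2).
Anchorage is UTC−8:00, so local arrival = 12:37 − 8:00 = 04:37 on Sep 2.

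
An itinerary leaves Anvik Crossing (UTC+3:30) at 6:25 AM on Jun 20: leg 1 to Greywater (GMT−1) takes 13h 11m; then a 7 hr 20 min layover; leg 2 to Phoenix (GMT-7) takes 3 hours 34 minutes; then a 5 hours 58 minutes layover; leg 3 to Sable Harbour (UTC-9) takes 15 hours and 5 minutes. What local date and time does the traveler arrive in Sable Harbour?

3:03 PM on June 21

Convert departure to UTC: 6:25 AM − 3:30 = 2:55 AM UTC on Jun 20.
Add 13 hours and 11 minutes leg 1 → 4:06 PM UTC.
Add 7 hours and 20 minutes layover in Greywater → 11:26 PM UTC.
Add 3 hours and 34 minutes leg 2 → 3:00 AM UTC (Jun 21).
Add 5 hours and 58 minutes layover in Phoenix → 8:58 AM UTC.
Add 15 hours 5 minutes leg 3 → 12:03 AM UTC (Jun 22).
Sable Harbour is UTC−9:00, so local arrival = 12:03 AM − 9:00 = 3:03 PM on Jun 21.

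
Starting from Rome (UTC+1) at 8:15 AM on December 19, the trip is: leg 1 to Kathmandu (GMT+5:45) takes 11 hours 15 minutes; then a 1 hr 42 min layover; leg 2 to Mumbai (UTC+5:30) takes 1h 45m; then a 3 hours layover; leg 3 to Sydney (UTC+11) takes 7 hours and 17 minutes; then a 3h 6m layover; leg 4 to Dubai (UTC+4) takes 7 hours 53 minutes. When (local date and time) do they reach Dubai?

11:13 PM on Dec 20

Convert departure to UTC: 8:15 AM − 1:00 = 7:15 AM UTC on Dec 19.
Add 11 hours and 15 minutes leg 1 → 6:30 PM UTC.
Add 1 hour 42 minutes layover in Kathmandu → 8:12 PM UTC.
Add 1 hour 45 minutes leg 2 → 9:57 PM UTC.
Add 3 hours layover in Mumbai → 12:57 AM UTC (Dec 20).
Add 7 hours 17 minutes leg 3 → 8:14 AM UTC.
Add 3 hours and 6 minutes layover in Sydney → 11:20 AM UTC.
Add 7 hours and 53 minutes leg 4 → 7:13 PM UTC.
Dubai is UTC+4:00, so local arrival = 7:13 PM + 4:00 = 11:13 PM on Dec 20.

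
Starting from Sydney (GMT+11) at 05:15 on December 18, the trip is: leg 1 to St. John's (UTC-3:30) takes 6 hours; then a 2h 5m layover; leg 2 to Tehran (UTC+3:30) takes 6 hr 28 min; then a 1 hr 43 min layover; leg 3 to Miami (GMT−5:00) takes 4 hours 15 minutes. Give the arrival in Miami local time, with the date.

09:46 on Dec 18

Convert departure to UTC: 05:15 − 11:00 = 18:15 UTC on Dec 17.
Add 6 hours leg 1 → 00:15 UTC (Dec 18).
Add 2 hours and 5 minutes layover in St. John's → 02:20 UTC.
Add 6 hours and 28 minutes leg 2 → 08:48 UTC.
Add 1 hour 43 minutes layover in Tehran → 10:31 UTC.
Add 4 hours and 15 minutes leg 3 → 14:46 UTC.
Miami is UTC−5:00, so local arrival = 14:46 − 5:00 = 09:46 on Dec 18.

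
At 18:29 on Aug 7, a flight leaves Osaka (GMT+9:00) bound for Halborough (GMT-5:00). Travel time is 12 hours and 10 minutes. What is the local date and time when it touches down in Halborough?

Convert departure to UTC: 18:29 − 9:00 = 09:29 UTC on Aug 7.
Add 12 hours 10 minutes travel time → 21:39 UTC.
Halborough is UTC−5:00, so local arrival = 21:39 − 5:00 = 16:39 on Aug 7.

16:39 on August 7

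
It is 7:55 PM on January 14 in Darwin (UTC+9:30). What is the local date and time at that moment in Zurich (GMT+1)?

In UTC: 7:55 PM − 9:30 = 10:25 AM on Jan 14.
Zurich is UTC+1:00: 10:25 AM + 1:00 = 11:25 AM on Jan 14.

11:25 AM on January 14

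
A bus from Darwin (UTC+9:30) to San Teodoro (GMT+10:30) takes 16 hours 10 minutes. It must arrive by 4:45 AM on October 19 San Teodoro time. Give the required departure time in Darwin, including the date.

Target arrival in UTC: 4:45 AM − 10:30 = 6:15 PM on Oct 18.
Subtract 16 hours 10 minutes → departure 2:05 AM UTC on Oct 18.
Darwin is UTC+9:30: 2:05 AM + 9:30 = 11:35 AM on Oct 18.

11:35 AM on October 18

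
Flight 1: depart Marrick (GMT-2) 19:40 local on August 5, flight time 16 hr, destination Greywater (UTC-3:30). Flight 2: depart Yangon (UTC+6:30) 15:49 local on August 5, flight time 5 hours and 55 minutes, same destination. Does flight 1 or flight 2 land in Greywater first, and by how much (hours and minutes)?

Flight 1 in UTC: 19:40 + 2:00 = 21:40 on Aug 5.
+16 hours → arrive 13:40 UTC on Aug 6.
Flight 2 in UTC: 15:49 − 6:30 = 09:19 on Aug 5.
+5 hours and 55 minutes → arrive 15:14 UTC on Aug 5.
Flight 2 lands earlier by 22 hours 26 minutes.

the second, by 22 hours 26 minutes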